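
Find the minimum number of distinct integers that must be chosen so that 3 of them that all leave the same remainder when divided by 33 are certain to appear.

67

By the pigeonhole principle, the 33 residue classes mod 33 are the pigeonholes.
With 66 integers one could put 2 in each residue class and have no class reach 3.
The 67th integer pushes some class to 3, so 33·2 + 1 = 67.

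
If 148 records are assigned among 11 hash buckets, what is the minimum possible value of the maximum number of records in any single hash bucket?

14

The 11 hash buckets are the holes and the 148 records are the pigeons.
If every hash bucket held at most 13 records, the total would be at most 11 × 13 = 143, which is less than 148.
So some hash bucket holds at least ⌈148/11⌉ = 14 records.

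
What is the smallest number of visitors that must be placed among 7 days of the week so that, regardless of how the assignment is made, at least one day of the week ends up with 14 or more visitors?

With 91 visitors one could put exactly 13 in each of the 7 days of the week, and no day of the week would reach 14.
Pigeonhole: one more visitor must land in a day of the week that already has 13, giving it 14.
So 7 × 13 + 1 = 92 visitors are required.

92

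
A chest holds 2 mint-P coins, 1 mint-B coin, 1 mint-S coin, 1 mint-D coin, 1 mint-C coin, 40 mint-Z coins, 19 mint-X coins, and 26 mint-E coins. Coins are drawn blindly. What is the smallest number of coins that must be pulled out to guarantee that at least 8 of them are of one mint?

28

An adversary could hand out at most 7 coins per mint (5 mints run out sooner): 2 + 1 + 1 + 1 + 1 + 7 + 7 + 7 = 27 coins and still no mint has 8.
Pigeonhole: one more coin lands in a mint already at 7, so 28 draws are enough and 27 are not.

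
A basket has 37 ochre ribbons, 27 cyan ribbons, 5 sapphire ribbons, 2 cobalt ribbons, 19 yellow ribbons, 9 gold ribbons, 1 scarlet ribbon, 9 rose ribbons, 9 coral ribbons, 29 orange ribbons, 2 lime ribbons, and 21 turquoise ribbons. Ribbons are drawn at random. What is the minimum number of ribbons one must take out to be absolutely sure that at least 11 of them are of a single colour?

88

Pigeonhole: put each drawn ribbon into a box by colour. The largest draw with every box below 11 takes min(count, 10) from each colour; colours with fewer than 10 contribute all they have.
Σ min(cᵢ, 10) = 10 + 10 + 5 + 2 + 10 + 9 + 1 + 9 + 9 + 10 + 2 + 10 = 87.
Draw number 87 + 1 = 88 must push one box to 11.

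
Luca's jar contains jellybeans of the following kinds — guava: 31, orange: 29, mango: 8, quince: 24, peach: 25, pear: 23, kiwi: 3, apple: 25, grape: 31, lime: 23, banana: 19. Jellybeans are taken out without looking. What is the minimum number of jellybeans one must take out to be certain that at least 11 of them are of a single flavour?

By the pigeonhole principle, the 11 flavours are the holes; the jellybeans drawn are the pigeons.
To avoid 11 of any one flavour, the worst case takes at most 10 of each flavour, or every jellybean of a flavour that has fewer than 10.
That gives 10 + 10 + 8 + 10 + 10 + 10 + 3 + 10 + 10 + 10 + 10 = 101 jellybeans with no flavour reaching 11.
The next jellybean forces some flavour to 11, so 101 + 1 = 102.

102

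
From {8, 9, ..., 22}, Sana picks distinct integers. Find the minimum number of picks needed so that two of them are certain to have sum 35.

11

Two chosen integers sum to 35 exactly when both halves of some pair {x, 35−x} with 13 ≤ x ≤ 35−x ≤ 22 are chosen — 5 such pairs.
The remaining 5 elements (those with no distinct partner in range) can never complete a 35-sum, so the worst case takes all of them and one from each pair: 5 + 5 = 10.
Pigeonhole: the 11th integer has to be the second member of some pair, so 10 + 1 = 11.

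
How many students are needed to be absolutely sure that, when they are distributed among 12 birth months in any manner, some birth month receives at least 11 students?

121

With 120 students one could put exactly 10 in each of the 12 birth months, and no birth month would reach 11.
By the pigeonhole principle, one more student must land in a birth month that already has 10, giving it 11.
So 12 × 10 + 1 = 121 students are required.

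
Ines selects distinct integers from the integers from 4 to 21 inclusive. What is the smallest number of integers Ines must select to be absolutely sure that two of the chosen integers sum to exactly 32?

14

A set avoiding the sum 32 can contain at most one of each pair {x, 32−x}, plus the 8 elements whose complement lies outside the range or equal to its own complement.
The integers 4, …, 16 (13 of them) are such a set: any two sum to at least 4+5 = 9 and at most 15+16 = 31 < 32.
By pigeonhole, any 14th integer completes one of the 5 pairs, so 14 choices force a sum of 32.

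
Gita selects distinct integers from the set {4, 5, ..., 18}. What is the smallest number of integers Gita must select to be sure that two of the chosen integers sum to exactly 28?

12

A set avoiding the sum 28 can contain at most one of each pair {x, 28−x}, plus the 7 elements whose complement lies outside the range or equal to its own complement.
The integers 4, …, 14 (11 of them) are such a set: any two sum to at least 4+5 = 9 and at most 13+14 = 27 < 28.
By pigeonhole, any 12th integer completes one of the 4 pairs, so 12 choices force a sum of 28.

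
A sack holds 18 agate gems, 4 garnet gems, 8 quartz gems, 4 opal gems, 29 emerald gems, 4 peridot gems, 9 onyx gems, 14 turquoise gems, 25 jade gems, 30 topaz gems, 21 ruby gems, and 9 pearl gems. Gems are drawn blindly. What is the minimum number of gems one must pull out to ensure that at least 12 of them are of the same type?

105

Pigeonhole: the 12 types are the holes; the gems drawn are the pigeons.
To avoid 12 of any one type, the worst case takes at most 11 of each type, or every gem of a type that has fewer than 11.
That gives 11 + 4 + 8 + 4 + 11 + 4 + 9 + 11 + 11 + 11 + 11 + 9 = 104 gems with no type reaching 12.
The next gem forces some type to 12, so 104 + 1 = 105.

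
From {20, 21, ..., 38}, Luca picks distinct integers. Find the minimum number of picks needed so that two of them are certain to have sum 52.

14

A set avoiding the sum 52 can contain at most one of each pair {x, 52−x}, plus the 7 elements whose complement lies outside the range or equal to its own complement.
The integers 26, …, 38 (13 of them) are such a set: any two sum to at least 26+27 = 53 > 52.
By the pigeonhole principle, any 14th integer completes one of the 6 pairs, so 14 choices force a sum of 52.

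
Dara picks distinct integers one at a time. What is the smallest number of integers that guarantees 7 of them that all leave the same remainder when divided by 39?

The 39 residue classes mod 39 are the pigeonholes.
With 234 integers one could put 6 in each residue class and have no class reach 7.
The 235th integer pushes some class to 7, so 39·6 + 1 = 235.

235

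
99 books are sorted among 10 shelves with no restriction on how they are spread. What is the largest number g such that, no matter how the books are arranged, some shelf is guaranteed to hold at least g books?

The 10 shelves are the holes and the 99 books are the pigeons.
If every shelf held at most 9 books, the total would be at most 10 × 9 = 90, which is less than 99.
So some shelf holds at least ⌈99/10⌉ = 10 books.

10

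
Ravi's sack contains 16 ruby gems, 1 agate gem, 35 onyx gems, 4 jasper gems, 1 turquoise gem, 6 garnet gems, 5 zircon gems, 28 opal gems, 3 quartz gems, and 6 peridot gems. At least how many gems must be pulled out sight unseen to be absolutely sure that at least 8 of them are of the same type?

An adversary could hand out at most 7 gems per type (7 types run out sooner): 7 + 1 + 7 + 4 + 1 + 6 + 5 + 7 + 3 + 6 = 47 gems and still no type has 8.
By the pigeonhole principle, one more gem lands in a type already at 7, so 48 draws are enough and 47 are not.

48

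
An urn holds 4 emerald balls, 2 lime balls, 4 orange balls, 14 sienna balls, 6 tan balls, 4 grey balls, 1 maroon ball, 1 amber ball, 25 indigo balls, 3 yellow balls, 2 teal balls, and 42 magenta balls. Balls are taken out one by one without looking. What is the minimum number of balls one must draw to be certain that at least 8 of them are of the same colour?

Put each drawn ball into a box by colour. The largest draw with every box below 8 takes min(count, 7) from each colour; colours with fewer than 7 contribute all they have.
Σ min(cᵢ, 7) = 4 + 2 + 4 + 7 + 6 + 4 + 1 + 1 + 7 + 3 + 2 + 7 = 48.
Draw number 48 + 1 = 49 must push one box to 8.

49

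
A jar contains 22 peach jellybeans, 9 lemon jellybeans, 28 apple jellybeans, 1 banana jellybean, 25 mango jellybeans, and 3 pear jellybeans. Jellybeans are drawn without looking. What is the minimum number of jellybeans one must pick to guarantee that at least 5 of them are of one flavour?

21

Put each drawn jellybean into a box by flavour. The largest draw with every box below 5 takes min(count, 4) from each flavour; flavours with fewer than 4 contribute all they have.
Σ min(cᵢ, 4) = 4 + 4 + 4 + 1 + 4 + 3 = 20.
Draw number 20 + 1 = 21 must push one box to 5.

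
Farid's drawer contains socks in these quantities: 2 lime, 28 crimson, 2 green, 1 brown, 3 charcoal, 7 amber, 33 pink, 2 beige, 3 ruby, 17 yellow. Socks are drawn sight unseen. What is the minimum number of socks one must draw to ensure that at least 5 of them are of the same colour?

30

Put each drawn sock into a box by colour. The largest draw with every box below 5 takes min(count, 4) from each colour; colours with fewer than 4 contribute all they have.
Σ min(cᵢ, 4) = 2 + 4 + 2 + 1 + 3 + 4 + 4 + 2 + 3 + 4 = 29.
Draw number 29 + 1 = 30 must push one box to 5.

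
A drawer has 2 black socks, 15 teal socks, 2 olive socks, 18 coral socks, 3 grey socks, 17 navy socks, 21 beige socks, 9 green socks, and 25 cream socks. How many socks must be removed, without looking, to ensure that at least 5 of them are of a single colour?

32

By pigeonhole, put each drawn sock into a box by colour. The largest draw with every box below 5 takes min(count, 4) from each colour; colours with fewer than 4 contribute all they have.
Σ min(cᵢ, 4) = 2 + 4 + 2 + 4 + 3 + 4 + 4 + 4 + 4 = 31.
Draw number 31 + 1 = 32 must push one box to 5.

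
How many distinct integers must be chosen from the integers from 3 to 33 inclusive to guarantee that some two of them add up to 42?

Group the elements by complementary pair {x, 42−x}: {9,33}, {10,32}, {11,31}, …, giving 12 two-element pairs, the single value 21 (it cannot pair with itself since the integers are distinct), and 6 integers whose partner 42−x falls outside [3,33].
By the pigeonhole principle, treating each of those 19 groups as a pigeonhole, one can pick one integer per group — 19 integers — with no two summing to 42.
The 20th integer lands in an occupied pair, forcing a sum of 42.

20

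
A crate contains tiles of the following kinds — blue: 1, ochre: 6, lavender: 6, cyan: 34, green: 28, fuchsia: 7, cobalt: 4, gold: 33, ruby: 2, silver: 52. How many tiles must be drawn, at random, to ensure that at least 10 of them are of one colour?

63

By the pigeonhole principle, put each drawn tile into a box by colour. The largest draw with every box below 10 takes min(count, 9) from each colour; colours with fewer than 9 contribute all they have.
Σ min(cᵢ, 9) = 1 + 6 + 6 + 9 + 9 + 7 + 4 + 9 + 2 + 9 = 62.
Draw number 62 + 1 = 63 must push one box to 10.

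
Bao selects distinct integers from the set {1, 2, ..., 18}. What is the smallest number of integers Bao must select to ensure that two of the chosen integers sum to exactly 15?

12

Two chosen integers sum to 15 exactly when both halves of some pair {x, 15−x} with 1 ≤ x ≤ 15−x ≤ 14 are chosen — 7 such pairs.
The remaining 4 elements (those with no distinct partner in range) can never complete a 15-sum, so the worst case takes all of them and one from each pair: 4 + 7 = 11.
The 12th integer has to be the second member of some pair, so 11 + 1 = 12.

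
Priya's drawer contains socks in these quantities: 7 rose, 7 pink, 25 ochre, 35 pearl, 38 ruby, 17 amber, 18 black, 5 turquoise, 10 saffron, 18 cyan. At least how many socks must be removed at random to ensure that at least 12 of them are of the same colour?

An adversary could hand out at most 11 socks per colour (4 colours run out sooner): 7 + 7 + 11 + 11 + 11 + 11 + 11 + 5 + 10 + 11 = 95 socks and still no colour has 12.
By the pigeonhole principle, one more sock lands in a colour already at 11, so 96 draws are enough and 95 are not.

96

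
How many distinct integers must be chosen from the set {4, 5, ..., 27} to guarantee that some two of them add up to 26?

Group the elements by complementary pair {x, 26−x}: {4,22}, {5,21}, {6,20}, …, giving 9 two-element pairs; the single value 13 (it cannot pair with itself since the integers are distinct); and 5 integers whose partner 26−x falls outside [4,27].
Treating each of those 15 groups as a pigeonhole, one can pick one integer per group — 15 integers — with no two summing to 26.
The 16th integer lands in an occupied pair, forcing a sum of 26.

16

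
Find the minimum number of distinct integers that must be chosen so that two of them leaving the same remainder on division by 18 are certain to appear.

19

The 18 residue classes mod 18 are the pigeonholes.
With 18 integers one could put 1 in each residue class and have no class reach 2.
The 19th integer pushes some class to 2, so 18·1 + 1 = 19.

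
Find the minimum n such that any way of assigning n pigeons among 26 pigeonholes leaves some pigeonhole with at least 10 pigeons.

With 234 pigeons one could put exactly 9 in each of the 26 pigeonholes, and no pigeonhole would reach 10.
Pigeonhole: one more pigeon must land in a pigeonhole that already has 9, giving it 10.
So 26 × 9 + 1 = 235 pigeons are required.

235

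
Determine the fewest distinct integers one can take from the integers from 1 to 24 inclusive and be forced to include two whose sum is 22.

Group the elements by complementary pair {x, 22−x}: {1,21}, {2,20}, {3,19}, …, giving 10 two-element pairs; the single value 11 (it cannot pair with itself since the integers are distinct); and 3 integers whose partner 22−x falls outside [1,24].
Treating each of those 14 groups as a pigeonhole, one can pick one integer per group — 14 integers — with no two summing to 22.
The 15th integer lands in an occupied pair, forcing a sum of 22.

15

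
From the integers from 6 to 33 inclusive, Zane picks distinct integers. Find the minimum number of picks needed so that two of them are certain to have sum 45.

18

Two chosen integers sum to 45 exactly when both halves of some pair {x, 45−x} with 12 ≤ x ≤ 45−x ≤ 33 are chosen — 11 such pairs.
The remaining 6 elements (those with no distinct partner in range) can never complete a 45-sum, so the worst case takes all of them and one from each pair: 6 + 11 = 17.
By pigeonhole, the 18th integer has to be the second member of some pair, so 17 + 1 = 18.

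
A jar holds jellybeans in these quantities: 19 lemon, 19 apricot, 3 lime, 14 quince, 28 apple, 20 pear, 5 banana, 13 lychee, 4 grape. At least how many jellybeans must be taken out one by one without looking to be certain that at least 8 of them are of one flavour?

Pigeonhole: put each drawn jellybean into a box by flavour. The largest draw with every box below 8 takes min(count, 7) from each flavour; flavours with fewer than 7 contribute all they have.
Σ min(cᵢ, 7) = 7 + 7 + 3 + 7 + 7 + 7 + 5 + 7 + 4 = 54.
Draw number 54 + 1 = 55 must push one box to 8.

55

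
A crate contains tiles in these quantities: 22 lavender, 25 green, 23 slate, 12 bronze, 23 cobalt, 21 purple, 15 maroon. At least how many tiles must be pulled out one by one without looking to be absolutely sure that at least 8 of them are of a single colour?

By pigeonhole, put each drawn tile into a box by colour. The largest draw with every box below 8 takes min(count, 7) from each colour.
Σ min(cᵢ, 7) = 7 + 7 + 7 + 7 + 7 + 7 + 7 = 49.
Draw number 49 + 1 = 50 must push one box to 8.

50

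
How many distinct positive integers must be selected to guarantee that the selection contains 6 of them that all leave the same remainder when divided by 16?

The 16 residue classes mod 16 are the pigeonholes.
With 80 integers one could put 5 in each residue class and have no class reach 6.
The 81st integer pushes some class to 6, so 16·5 + 1 = 81.

81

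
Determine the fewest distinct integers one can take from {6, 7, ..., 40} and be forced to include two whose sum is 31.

26

A set avoiding the sum 31 can contain at most one of each pair {x, 31−x}, plus the 15 elements whose complement lies outside the range.
The integers 16, …, 40 (25 of them) are such a set: any two sum to at least 16+17 = 33 > 31.
By pigeonhole, any 26th integer completes one of the 10 pairs, so 26 choices force a sum of 31.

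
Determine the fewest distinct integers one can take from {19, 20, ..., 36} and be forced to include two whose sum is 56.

A set avoiding the sum 56 can contain at most one of each pair {x, 56−x}, plus the 2 elements whose complement lies outside the range or equal to its own complement.
The integers 19, …, 28 (10 of them) are such a set: any two sum to at least 19+20 = 39 and at most 27+28 = 55 < 56.
By pigeonhole, any 11th integer completes one of the 8 pairs, so 11 choices force a sum of 56.

11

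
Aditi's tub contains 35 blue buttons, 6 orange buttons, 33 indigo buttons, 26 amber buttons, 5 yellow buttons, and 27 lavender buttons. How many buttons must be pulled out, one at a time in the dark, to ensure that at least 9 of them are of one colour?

44

An adversary could hand out at most 8 buttons per colour (orange, yellow run out sooner): 8 + 6 + 8 + 8 + 5 + 8 = 43 buttons and still no colour has 9.
Pigeonhole: one more button lands in a colour already at 8, so 44 draws are enough and 43 are not.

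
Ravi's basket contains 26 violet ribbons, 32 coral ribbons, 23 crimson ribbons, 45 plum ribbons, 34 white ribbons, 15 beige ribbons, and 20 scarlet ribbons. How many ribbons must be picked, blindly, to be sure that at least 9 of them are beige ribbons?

In the worst case for collecting beige ribbons, every non-beige ribbon comes out first.
There are 26 + 32 + 23 + 45 + 34 + 20 = 180 non-beige ribbons altogether.
After those, each further ribbon must be beige, so 180 + 9 = 189 draws guarantee 9 beige ribbons.

189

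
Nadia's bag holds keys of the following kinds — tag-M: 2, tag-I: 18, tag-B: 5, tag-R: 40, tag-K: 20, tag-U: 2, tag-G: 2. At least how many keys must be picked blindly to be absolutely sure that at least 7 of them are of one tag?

An adversary could hand out at most 6 keys per tag (4 tags run out sooner): 2 + 6 + 5 + 6 + 6 + 2 + 2 = 29 keys and still no tag has 7.
By pigeonhole, one more key lands in a tag already at 6, so 30 draws are enough and 29 are not.

30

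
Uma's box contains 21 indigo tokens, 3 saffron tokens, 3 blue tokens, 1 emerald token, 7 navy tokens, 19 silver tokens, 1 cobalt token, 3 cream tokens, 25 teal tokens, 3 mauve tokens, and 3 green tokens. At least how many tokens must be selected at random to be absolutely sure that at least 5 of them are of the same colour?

By pigeonhole, put each drawn token into a box by colour. The largest draw with every box below 5 takes min(count, 4) from each colour; colours with fewer than 4 contribute all they have.
Σ min(cᵢ, 4) = 4 + 3 + 3 + 1 + 4 + 4 + 1 + 3 + 4 + 3 + 3 = 33.
Draw number 33 + 1 = 34 must push one box to 5.

34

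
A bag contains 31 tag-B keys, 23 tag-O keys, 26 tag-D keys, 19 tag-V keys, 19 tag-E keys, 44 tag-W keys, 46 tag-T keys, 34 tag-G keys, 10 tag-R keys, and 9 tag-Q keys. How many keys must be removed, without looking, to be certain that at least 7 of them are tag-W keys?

224

In the worst case for collecting tag-W keys, every non-tag-W key comes out first.
There are 31 + 23 + 26 + 19 + 19 + 46 + 34 + 10 + 9 = 217 non-tag-W keys altogether.
After those, each further key must be tag-W, so 217 + 7 = 224 draws guarantee 7 tag-W keys.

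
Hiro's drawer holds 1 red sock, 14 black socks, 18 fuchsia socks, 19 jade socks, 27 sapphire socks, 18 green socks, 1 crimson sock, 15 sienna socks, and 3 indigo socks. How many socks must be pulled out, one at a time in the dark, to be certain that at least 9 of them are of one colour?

By pigeonhole, the 9 colours are the holes; the socks drawn are the pigeons.
To avoid 9 of any one colour, the worst case takes at most 8 of each colour, or every sock of a colour that has fewer than 8.
That gives 1 + 8 + 8 + 8 + 8 + 8 + 1 + 8 + 3 = 53 socks with no colour reaching 9.
The next sock forces some colour to 9, so 53 + 1 = 54.

54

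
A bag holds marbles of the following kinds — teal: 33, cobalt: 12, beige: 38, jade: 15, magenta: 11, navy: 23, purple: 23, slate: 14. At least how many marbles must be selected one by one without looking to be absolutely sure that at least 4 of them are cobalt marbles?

In the worst case for collecting cobalt marbles, every non-cobalt marble comes out first.
There are 33 + 38 + 15 + 11 + 23 + 23 + 14 = 157 non-cobalt marbles altogether.
After those, each further marble must be cobalt, so 157 + 4 = 161 draws guarantee 4 cobalt marbles.

161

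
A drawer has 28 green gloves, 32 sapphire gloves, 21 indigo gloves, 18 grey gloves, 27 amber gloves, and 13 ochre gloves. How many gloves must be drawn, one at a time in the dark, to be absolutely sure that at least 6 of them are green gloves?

In the worst case for collecting green gloves, every non-green glove comes out first.
There are 32 + 21 + 18 + 27 + 13 = 111 non-green gloves altogether.
After those, each further glove must be green, so 111 + 6 = 117 draws guarantee 6 green gloves.

117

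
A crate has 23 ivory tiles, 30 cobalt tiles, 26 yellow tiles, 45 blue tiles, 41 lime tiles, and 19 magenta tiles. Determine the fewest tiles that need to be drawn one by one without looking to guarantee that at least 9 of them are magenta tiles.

In the worst case for collecting magenta tiles, every non-magenta tile comes out first.
There are 23 + 30 + 26 + 45 + 41 = 165 non-magenta tiles altogether.
After those, each further tile must be magenta, so 165 + 9 = 174 draws guarantee 9 magenta tiles.

174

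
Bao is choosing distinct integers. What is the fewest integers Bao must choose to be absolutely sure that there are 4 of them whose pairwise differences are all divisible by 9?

Integers whose pairwise differences are multiples of 9 are exactly those sharing a remainder mod 9. By pigeonhole, the 9 residue classes mod 9 are the pigeonholes.
With 27 integers one could put 3 in each residue class and have no class reach 4.
The 28th integer pushes some class to 4, so 9·3 + 1 = 28.

28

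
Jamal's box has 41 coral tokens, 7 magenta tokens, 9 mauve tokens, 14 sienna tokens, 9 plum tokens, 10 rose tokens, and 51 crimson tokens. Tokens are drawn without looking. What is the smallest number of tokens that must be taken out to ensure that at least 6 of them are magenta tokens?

In the worst case for collecting magenta tokens, every non-magenta token comes out first.
There are 41 + 9 + 14 + 9 + 10 + 51 = 134 non-magenta tokens altogether.
After those, each further token must be magenta, so 134 + 6 = 140 draws guarantee 6 magenta tokens.

140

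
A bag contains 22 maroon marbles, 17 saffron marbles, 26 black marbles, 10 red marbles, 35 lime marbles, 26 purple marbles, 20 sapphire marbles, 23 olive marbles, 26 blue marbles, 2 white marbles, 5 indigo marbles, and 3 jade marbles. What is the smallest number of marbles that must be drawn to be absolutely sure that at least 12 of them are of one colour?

109

The 12 colours are the holes; the marbles drawn are the pigeons.
To avoid 12 of any one colour, the worst case takes at most 11 of each colour, or every marble of a colour that has fewer than 11.
That gives 11 + 11 + 11 + 10 + 11 + 11 + 11 + 11 + 11 + 2 + 5 + 3 = 108 marbles with no colour reaching 12.
The next marble forces some colour to 12, so 108 + 1 = 109.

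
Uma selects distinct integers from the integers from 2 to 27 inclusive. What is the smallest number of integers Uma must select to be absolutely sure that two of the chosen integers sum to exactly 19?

19

A set avoiding the sum 19 can contain at most one of each pair {x, 19−x}, plus the 10 elements whose complement lies outside the range.
The integers 10, …, 27 (18 of them) are such a set: any two sum to at least 10+11 = 21 > 19.
By pigeonhole, any 19th integer completes one of the 8 pairs, so 19 choices force a sum of 19.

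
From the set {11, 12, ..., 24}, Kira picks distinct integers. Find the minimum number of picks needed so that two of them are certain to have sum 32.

Two chosen integers sum to 32 exactly when both halves of some pair {x, 32−x} with 11 ≤ x ≤ 32−x ≤ 21 are chosen — 5 such pairs.
The remaining 4 elements (those with no distinct partner in range) can never complete a 32-sum, so the worst case takes all of them and one from each pair: 4 + 5 = 9.
The 10th integer has to be the second member of some pair, so 9 + 1 = 10.

10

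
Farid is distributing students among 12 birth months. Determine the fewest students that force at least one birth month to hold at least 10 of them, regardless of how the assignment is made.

With 108 students one could put exactly 9 in each of the 12 birth months, and no birth month would reach 10.
Pigeonhole: one more student must land in a birth month that already has 9, giving it 10.
So 12 × 9 + 1 = 109 students are required.

109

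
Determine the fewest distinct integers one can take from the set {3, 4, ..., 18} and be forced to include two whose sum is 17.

Two chosen integers sum to 17 exactly when both halves of some pair {x, 17−x} with 3 ≤ x ≤ 17−x ≤ 14 are chosen — 6 such pairs.
The remaining 4 elements (those with no distinct partner in range) can never complete a 17-sum, so the worst case takes all of them and one from each pair: 4 + 6 = 10.
The 11th integer has to be the second member of some pair, so 10 + 1 = 11.

11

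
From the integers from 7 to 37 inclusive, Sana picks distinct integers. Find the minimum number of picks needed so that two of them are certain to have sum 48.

19

A set avoiding the sum 48 can contain at most one of each pair {x, 48−x}, plus the 5 elements whose complement lies outside the range or equal to its own complement.
The integers 7, …, 24 (18 of them) are such a set: any two sum to at least 7+8 = 15 and at most 23+24 = 47 < 48.
Any 19th integer completes one of the 13 pairs, so 19 choices force a sum of 48.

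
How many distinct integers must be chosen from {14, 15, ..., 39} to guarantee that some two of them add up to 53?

14

Two chosen integers sum to 53 exactly when both halves of some pair {x, 53−x} with 14 ≤ x ≤ 53−x ≤ 39 are chosen — 13 such pairs.
Every element belongs to one of those pairs, so the worst case picks one from each: 13 integers.
By pigeonhole, the 14th integer has to be the second member of some pair, so 13 + 1 = 14.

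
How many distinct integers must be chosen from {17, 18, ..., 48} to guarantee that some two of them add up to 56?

22

A set avoiding the sum 56 can contain at most one of each pair {x, 56−x}, plus the 10 elements whose complement lies outside the range or equal to its own complement.
The integers 28, …, 48 (21 of them) are such a set: any two sum to at least 28+29 = 57 > 56.
Pigeonhole: any 22nd integer completes one of the 11 pairs, so 22 choices force a sum of 56.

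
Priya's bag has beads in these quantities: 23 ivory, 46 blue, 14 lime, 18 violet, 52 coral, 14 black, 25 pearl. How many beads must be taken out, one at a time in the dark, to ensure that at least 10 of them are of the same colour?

Put each drawn bead into a box by colour. The largest draw with every box below 10 takes min(count, 9) from each colour.
Σ min(cᵢ, 9) = 9 + 9 + 9 + 9 + 9 + 9 + 9 = 63.
Draw number 63 + 1 = 64 must push one box to 10.

64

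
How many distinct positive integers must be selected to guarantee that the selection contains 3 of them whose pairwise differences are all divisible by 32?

Integers whose pairwise differences are multiples of 32 are exactly those sharing a remainder mod 32. Pigeonhole: the 32 residue classes mod 32 are the pigeonholes.
With 64 integers one could put 2 in each residue class and have no class reach 3.
The 65th integer pushes some class to 3, so 32·2 + 1 = 65.

65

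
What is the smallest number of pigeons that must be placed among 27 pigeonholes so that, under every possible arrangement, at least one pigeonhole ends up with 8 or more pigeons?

With 189 pigeons one could put exactly 7 in each of the 27 pigeonholes, and no pigeonhole would reach 8.
One more pigeon must land in a pigeonhole that already has 7, giving it 8.
So 27 × 7 + 1 = 190 pigeons are required.

190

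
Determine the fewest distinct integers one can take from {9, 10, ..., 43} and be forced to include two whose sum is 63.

24

Group the elements by complementary pair {x, 63−x}: {20,43}, {21,42}, {22,41}, …, giving 12 two-element pairs and 11 integers whose partner 63−x falls outside [9,43].
Pigeonhole: treating each of those 23 groups as a pigeonhole, one can pick one integer per group — 23 integers — with no two summing to 63.
The 24th integer lands in an occupied pair, forcing a sum of 63.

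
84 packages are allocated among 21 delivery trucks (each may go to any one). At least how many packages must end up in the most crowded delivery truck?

4

Pigeonhole: the 21 delivery trucks are the holes and the 84 packages are the pigeons.
If every delivery truck held at most 3 packages, the total would be at most 21 × 3 = 63, which is less than 84.
So some delivery truck holds at least ⌈84/21⌉ = 4 packages.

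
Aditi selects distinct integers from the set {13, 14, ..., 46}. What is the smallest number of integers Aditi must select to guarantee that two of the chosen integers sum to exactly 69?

Group the elements by complementary pair {x, 69−x}: {23,46}, {24,45}, {25,44}, …, giving 12 two-element pairs and 10 integers whose partner 69−x falls outside [13,46].
Treating each of those 22 groups as a pigeonhole, one can pick one integer per group — 22 integers — with no two summing to 69.
The 23rd integer lands in an occupied pair, forcing a sum of 69.

23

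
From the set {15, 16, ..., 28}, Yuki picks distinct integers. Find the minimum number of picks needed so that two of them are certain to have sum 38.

A set avoiding the sum 38 can contain at most one of each pair {x, 38−x}, plus the 6 elements whose complement lies outside the range or equal to its own complement.
The integers 19, …, 28 (10 of them) are such a set: any two sum to at least 19+20 = 39 > 38.
By pigeonhole, any 11th integer completes one of the 4 pairs, so 11 choices force a sum of 38.

11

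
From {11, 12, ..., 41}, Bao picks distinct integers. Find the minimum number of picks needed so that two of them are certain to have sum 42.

22

Two chosen integers sum to 42 exactly when both halves of some pair {x, 42−x} with 11 ≤ x ≤ 42−x ≤ 31 are chosen — 10 such pairs.
The remaining 11 elements (those with no distinct partner in range) can never complete a 42-sum, so the worst case takes all of them and one from each pair: 11 + 10 = 21.
By the pigeonhole principle, the 22nd integer has to be the second member of some pair, so 21 + 1 = 22.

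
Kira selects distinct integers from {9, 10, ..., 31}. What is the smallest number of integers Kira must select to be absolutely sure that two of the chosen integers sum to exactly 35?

Two chosen integers sum to 35 exactly when both halves of some pair {x, 35−x} with 9 ≤ x ≤ 35−x ≤ 26 are chosen — 9 such pairs.
The remaining 5 elements (those with no distinct partner in range) can never complete a 35-sum, so the worst case takes all of them and one from each pair: 5 + 9 = 14.
The 15th integer has to be the second member of some pair, so 14 + 1 = 15.

15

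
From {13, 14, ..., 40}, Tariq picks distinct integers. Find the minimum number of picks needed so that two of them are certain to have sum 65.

21

Two chosen integers sum to 65 exactly when both halves of some pair {x, 65−x} with 25 ≤ x ≤ 65−x ≤ 40 are chosen — 8 such pairs.
The remaining 12 elements (those with no distinct partner in range) can never complete a 65-sum, so the worst case takes all of them and one from each pair: 12 + 8 = 20.
The 21st integer has to be the second member of some pair, so 20 + 1 = 21.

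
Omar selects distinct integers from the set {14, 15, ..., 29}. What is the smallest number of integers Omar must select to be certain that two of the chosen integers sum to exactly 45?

Two chosen integers sum to 45 exactly when both halves of some pair {x, 45−x} with 16 ≤ x ≤ 45−x ≤ 29 are chosen — 7 such pairs.
The remaining 2 elements (those with no distinct partner in range) can never complete a 45-sum, so the worst case takes all of them and one from each pair: 2 + 7 = 9.
The 10th integer has to be the second member of some pair, so 9 + 1 = 10.

10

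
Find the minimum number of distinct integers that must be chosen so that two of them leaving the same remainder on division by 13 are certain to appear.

14

The 13 residue classes mod 13 are the pigeonholes.
With 13 integers one could put 1 in each residue class and have no class reach 2.
The 14th integer pushes some class to 2, so 13·1 + 1 = 14.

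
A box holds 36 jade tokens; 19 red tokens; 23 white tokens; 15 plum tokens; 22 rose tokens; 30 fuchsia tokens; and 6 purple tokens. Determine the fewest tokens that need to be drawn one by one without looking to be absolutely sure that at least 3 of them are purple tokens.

148

In the worst case for collecting purple tokens, every non-purple token comes out first.
There are 36 + 19 + 23 + 15 + 22 + 30 = 145 non-purple tokens altogether.
After those, each further token must be purple, so 145 + 3 = 148 draws guarantee 3 purple tokens.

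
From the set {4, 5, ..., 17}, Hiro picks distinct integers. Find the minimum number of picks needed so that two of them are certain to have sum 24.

10

Two chosen integers sum to 24 exactly when both halves of some pair {x, 24−x} with 7 ≤ x ≤ 24−x ≤ 17 are chosen — 5 such pairs.
The remaining 4 elements (those with no distinct partner in range) can never complete a 24-sum, so the worst case takes all of them and one from each pair: 4 + 5 = 9.
The 10th integer has to be the second member of some pair, so 9 + 1 = 10.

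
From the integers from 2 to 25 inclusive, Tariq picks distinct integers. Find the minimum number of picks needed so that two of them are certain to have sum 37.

Two chosen integers sum to 37 exactly when both halves of some pair {x, 37−x} with 12 ≤ x ≤ 37−x ≤ 25 are chosen — 7 such pairs.
The remaining 10 elements (those with no distinct partner in range) can never complete a 37-sum, so the worst case takes all of them and one from each pair: 10 + 7 = 17.
Pigeonhole: the 18th integer has to be the second member of some pair, so 17 + 1 = 18.

18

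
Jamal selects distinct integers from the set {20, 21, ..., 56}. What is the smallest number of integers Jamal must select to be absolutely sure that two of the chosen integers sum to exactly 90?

Two chosen integers sum to 90 exactly when both halves of some pair {x, 90−x} with 34 ≤ x ≤ 90−x ≤ 56 are chosen — 11 such pairs.
The remaining 15 elements (those with no distinct partner in range) can never complete a 90-sum, so the worst case takes all of them and one from each pair: 15 + 11 = 26.
The 27th integer has to be the second member of some pair, so 26 + 1 = 27.

27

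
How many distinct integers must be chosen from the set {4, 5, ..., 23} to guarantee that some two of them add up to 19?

15

Two chosen integers sum to 19 exactly when both halves of some pair {x, 19−x} with 4 ≤ x ≤ 19−x ≤ 15 are chosen — 6 such pairs.
The remaining 8 elements (those with no distinct partner in range) can never complete a 19-sum, so the worst case takes all of them and one from each pair: 8 + 6 = 14.
The 15th integer has to be the second member of some pair, so 14 + 1 = 15.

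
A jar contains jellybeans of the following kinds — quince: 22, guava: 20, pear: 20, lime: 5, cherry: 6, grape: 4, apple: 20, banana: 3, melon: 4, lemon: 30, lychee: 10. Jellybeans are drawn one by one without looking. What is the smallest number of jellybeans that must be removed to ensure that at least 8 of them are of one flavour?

By the pigeonhole principle, the 11 flavours are the holes; the jellybeans drawn are the pigeons.
To avoid 8 of any one flavour, the worst case takes at most 7 of each flavour, or every jellybean of a flavour that has fewer than 7.
That gives 7 + 7 + 7 + 5 + 6 + 4 + 7 + 3 + 4 + 7 + 7 = 64 jellybeans with no flavour reaching 8.
The next jellybean forces some flavour to 8, so 64 + 1 = 65.

65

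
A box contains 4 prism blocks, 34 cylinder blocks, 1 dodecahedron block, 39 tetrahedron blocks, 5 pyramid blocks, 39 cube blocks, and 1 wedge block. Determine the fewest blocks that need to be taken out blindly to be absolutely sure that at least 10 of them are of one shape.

39

The 7 shapes are the holes; the blocks drawn are the pigeons.
To avoid 10 of any one shape, the worst case takes at most 9 of each shape, or every block of a shape that has fewer than 9.
That gives 4 + 9 + 1 + 9 + 5 + 9 + 1 = 38 blocks with no shape reaching 10.
The next block forces some shape to 10, so 38 + 1 = 39.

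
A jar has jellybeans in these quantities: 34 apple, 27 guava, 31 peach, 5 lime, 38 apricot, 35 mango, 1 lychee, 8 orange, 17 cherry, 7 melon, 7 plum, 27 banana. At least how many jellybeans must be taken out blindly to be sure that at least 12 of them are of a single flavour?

106

Put each drawn jellybean into a box by flavour. The largest draw with every box below 12 takes min(count, 11) from each flavour; flavours with fewer than 11 contribute all they have.
Σ min(cᵢ, 11) = 11 + 11 + 11 + 5 + 11 + 11 + 1 + 8 + 11 + 7 + 7 + 11 = 105.
Draw number 105 + 1 = 106 must push one box to 12.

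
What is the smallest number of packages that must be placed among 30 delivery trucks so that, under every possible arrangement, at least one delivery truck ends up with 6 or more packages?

With 150 packages one could put exactly 5 in each of the 30 delivery trucks, and no delivery truck would reach 6.
By pigeonhole, one more package must land in a delivery truck that already has 5, giving it 6.
So 30 × 5 + 1 = 151 packages are required.

151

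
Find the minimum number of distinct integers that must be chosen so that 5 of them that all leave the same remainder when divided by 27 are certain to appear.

The 27 residue classes mod 27 are the pigeonholes.
With 108 integers one could put 4 in each residue class and have no class reach 5.
The 109th integer pushes some class to 5, so 27·4 + 1 = 109.

109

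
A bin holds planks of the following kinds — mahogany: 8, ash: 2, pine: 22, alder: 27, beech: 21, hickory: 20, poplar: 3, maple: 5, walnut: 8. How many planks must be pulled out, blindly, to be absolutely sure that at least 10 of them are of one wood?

Pigeonhole: the 9 woods are the holes; the planks drawn are the pigeons.
To avoid 10 of any one wood, the worst case takes at most 9 of each wood, or every plank of a wood that has fewer than 9.
That gives 8 + 2 + 9 + 9 + 9 + 9 + 3 + 5 + 8 = 62 planks with no wood reaching 10.
The next plank forces some wood to 10, so 62 + 1 = 63.

63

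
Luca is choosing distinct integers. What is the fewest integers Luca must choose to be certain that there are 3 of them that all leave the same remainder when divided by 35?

Pigeonhole: the 35 residue classes mod 35 are the pigeonholes.
With 70 integers one could put 2 in each residue class and have no class reach 3.
The 71st integer pushes some class to 3, so 35·2 + 1 = 71.

71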